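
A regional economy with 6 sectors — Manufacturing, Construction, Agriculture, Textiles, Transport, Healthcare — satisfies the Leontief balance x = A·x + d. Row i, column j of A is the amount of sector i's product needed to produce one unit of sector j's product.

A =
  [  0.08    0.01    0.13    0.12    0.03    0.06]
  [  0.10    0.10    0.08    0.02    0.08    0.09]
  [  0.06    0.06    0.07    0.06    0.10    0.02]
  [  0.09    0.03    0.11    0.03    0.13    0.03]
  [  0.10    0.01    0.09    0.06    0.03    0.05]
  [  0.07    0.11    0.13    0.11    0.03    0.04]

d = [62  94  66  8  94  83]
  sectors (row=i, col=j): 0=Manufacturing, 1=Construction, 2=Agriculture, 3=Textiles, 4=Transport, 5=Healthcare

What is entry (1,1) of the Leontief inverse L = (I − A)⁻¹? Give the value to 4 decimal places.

Form M = I − A:
  [  0.92   -0.01   -0.13   -0.12   -0.03   -0.06]
  [ -0.10    0.90   -0.08   -0.02   -0.08   -0.09]
  [ -0.06   -0.06    0.93   -0.06   -0.10   -0.02]
  [ -0.09   -0.03   -0.11    0.97   -0.13   -0.03]
  [ -0.10   -0.01   -0.09   -0.06    0.97   -0.05]
  [ -0.07   -0.11   -0.13   -0.11   -0.03    0.96]
Leontief inverse L = M⁻¹:
  [  1.1376    0.0437    0.2036    0.1696    0.0853    0.0892]
  [  0.1665    1.1437    0.1616    0.0770    0.1305    0.1302]
  [  0.1123    0.0876    1.1310    0.1000    0.1422    0.0493]
  [  0.1472    0.0589    0.1787    1.0791    0.1744    0.0613]
  [  0.1457    0.0360    0.1496    0.1026    1.0699    0.0745]
  [  0.1387    0.1540    0.2117    0.1616    0.0938    1.0791]
Total output x = L · d:
  x_0 = 1.1376·62 + 0.0437·94 + 0.2036·66 + 0.1696·8 + 0.0853·94 + 0.0892·83 = 104.8514
  x_1 = 0.1665·62 + 1.1437·94 + 0.1616·66 + 0.0770·8 + 0.1305·94 + 0.1302·83 = 152.1765
  x_2 = 0.1123·62 + 0.0876·94 + 1.1310·66 + 0.1000·8 + 0.1422·94 + 0.0493·83 = 108.1041
  x_3 = 0.1472·62 + 0.0589·94 + 0.1787·66 + 1.0791·8 + 0.1744·94 + 0.0613·83 = 56.5744
  x_4 = 0.1457·62 + 0.0360·94 + 0.1496·66 + 0.1026·8 + 1.0699·94 + 0.0745·83 = 129.8626
  x_5 = 0.1387·62 + 0.1540·94 + 0.2117·66 + 0.1616·8 + 0.0938·94 + 1.0791·83 = 136.7204

L[1,1] = 1.1437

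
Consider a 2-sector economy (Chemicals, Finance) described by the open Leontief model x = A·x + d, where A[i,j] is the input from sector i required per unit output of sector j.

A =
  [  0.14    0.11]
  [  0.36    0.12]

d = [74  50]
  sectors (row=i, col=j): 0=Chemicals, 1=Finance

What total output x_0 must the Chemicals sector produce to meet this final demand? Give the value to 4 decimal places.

Form M = I − A:
  [  0.86   -0.11]
  [ -0.36    0.88]
Leontief inverse L = M⁻¹:
  [  1.2270    0.1534]
  [  0.5020    1.1991]
Total output x = L · d:
  x_0 = 1.2270·74 + 0.1534·50 = 98.4663
  x_1 = 0.5020·74 + 1.1991·50 = 97.0998

98.4663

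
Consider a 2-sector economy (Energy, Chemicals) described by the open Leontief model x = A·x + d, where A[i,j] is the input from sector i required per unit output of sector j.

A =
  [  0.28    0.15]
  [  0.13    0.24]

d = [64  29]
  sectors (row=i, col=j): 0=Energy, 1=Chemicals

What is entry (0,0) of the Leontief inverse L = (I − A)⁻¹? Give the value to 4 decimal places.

Form M = I − A:
  [  0.72   -0.15]
  [ -0.13    0.76]
Leontief inverse L = M⁻¹:
  [  1.4402    0.2843]
  [  0.2464    1.3644]
Total output x = L · d:
  x_0 = 1.4402·64 + 0.2843·29 = 100.4169
  x_1 = 0.2464·64 + 1.3644·29 = 55.3345

L[0,0] = 1.4402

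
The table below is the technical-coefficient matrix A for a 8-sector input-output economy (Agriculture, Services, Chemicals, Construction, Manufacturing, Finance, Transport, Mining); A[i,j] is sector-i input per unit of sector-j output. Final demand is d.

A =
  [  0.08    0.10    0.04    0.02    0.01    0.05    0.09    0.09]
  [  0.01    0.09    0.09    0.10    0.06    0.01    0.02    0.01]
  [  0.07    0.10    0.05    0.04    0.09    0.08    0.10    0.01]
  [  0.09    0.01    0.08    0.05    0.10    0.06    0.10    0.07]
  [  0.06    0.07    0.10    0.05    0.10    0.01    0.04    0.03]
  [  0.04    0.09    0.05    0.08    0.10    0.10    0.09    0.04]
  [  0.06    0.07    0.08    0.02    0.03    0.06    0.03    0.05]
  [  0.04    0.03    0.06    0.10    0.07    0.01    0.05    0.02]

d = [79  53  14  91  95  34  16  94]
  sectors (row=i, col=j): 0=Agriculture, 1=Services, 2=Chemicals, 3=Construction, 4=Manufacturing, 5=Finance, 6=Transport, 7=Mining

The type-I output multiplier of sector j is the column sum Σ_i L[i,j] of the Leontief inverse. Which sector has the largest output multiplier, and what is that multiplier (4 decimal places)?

Services (2.0832)

Form M = I − A:
  [  0.92   -0.10   -0.04   -0.02   -0.01   -0.05   -0.09   -0.09]
  [ -0.01    0.91   -0.09   -0.10   -0.06   -0.01   -0.02   -0.01]
  [ -0.07   -0.10    0.95   -0.04   -0.09   -0.08   -0.10   -0.01]
  [ -0.09   -0.01   -0.08    0.95   -0.10   -0.06   -0.10   -0.07]
  [ -0.06   -0.07   -0.10   -0.05    0.90   -0.01   -0.04   -0.03]
  [ -0.04   -0.09   -0.05   -0.08   -0.10    0.90   -0.09   -0.04]
  [ -0.06   -0.07   -0.08   -0.02   -0.03   -0.06    0.97   -0.05]
  [ -0.04   -0.03   -0.06   -0.10   -0.07   -0.01   -0.05    0.98]
Leontief inverse L = M⁻¹:
  [  1.1265    0.1647    0.1007    0.0724    0.0661    0.0899    0.1432    0.1243]
  [  0.0531    1.1422    0.1453    0.1427    0.1173    0.0444    0.0690    0.0371]
  [  0.1256    0.1774    1.1233    0.0965    0.1598    0.1284    0.1621    0.0501]
  [  0.1528    0.0868    0.1532    1.1054    0.1725    0.1112    0.1690    0.1139]
  [  0.1101    0.1346    0.1624    0.0971    1.1618    0.0485    0.0954    0.0625]
  [  0.1021    0.1704    0.1312    0.1445    0.1817    1.1536    0.1602    0.0836]
  [  0.1011    0.1278    0.1315    0.0646    0.0828    0.0968    1.0796    0.0781]
  [  0.0850    0.0793    0.1126    0.1377    0.1227    0.0444    0.0987    1.0506]
Total output x = L · d:
  x_0 = 1.1265·79 + 0.1647·53 + 0.1007·14 + 0.0724·91 + 0.0661·95 + 0.0899·34 + 0.1432·16 + 0.1243·94 = 129.0331
  x_1 = 0.0531·79 + 1.1422·53 + 0.1453·14 + 0.1427·91 + 0.1173·95 + 0.0444·34 + 0.0690·16 + 0.0371·94 = 97.0028
  x_2 = 0.1256·79 + 0.1774·53 + 1.1233·14 + 0.0965·91 + 0.1598·95 + 0.1284·34 + 0.1621·16 + 0.0501·94 = 70.6880
  x_3 = 0.1528·79 + 0.0868·53 + 0.1532·14 + 1.1054·91 + 0.1725·95 + 0.1112·34 + 0.1690·16 + 0.1139·94 = 152.9846
  x_4 = 0.1101·79 + 0.1346·53 + 0.1624·14 + 0.0971·91 + 1.1618·95 + 0.0485·34 + 0.0954·16 + 0.0625·94 = 146.3622
  x_5 = 0.1021·79 + 0.1704·53 + 0.1312·14 + 0.1445·91 + 0.1817·95 + 1.1536·34 + 0.1602·16 + 0.0836·94 = 98.9830
  x_6 = 0.1011·79 + 0.1278·53 + 0.1315·14 + 0.0646·91 + 0.0828·95 + 0.0968·34 + 1.0796·16 + 0.0781·94 = 58.2508
  x_7 = 0.0850·79 + 0.0793·53 + 0.1126·14 + 0.1377·91 + 0.1227·95 + 0.0444·34 + 0.0987·16 + 1.0506·94 = 138.5295
Output multipliers (column sums of L):
  Agriculture: 1.8562
  Services: 2.0832
  Chemicals: 2.0601
  Construction: 1.8611
  Manufacturing: 2.0646
  Finance: 1.7171
  Transport: 1.9773
  Mining: 1.6003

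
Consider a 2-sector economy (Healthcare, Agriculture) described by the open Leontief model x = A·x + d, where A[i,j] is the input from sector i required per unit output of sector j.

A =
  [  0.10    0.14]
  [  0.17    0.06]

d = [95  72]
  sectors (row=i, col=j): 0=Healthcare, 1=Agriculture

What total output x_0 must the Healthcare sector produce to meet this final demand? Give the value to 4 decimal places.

120.8708

Form M = I − A:
  [  0.90   -0.14]
  [ -0.17    0.94]
Leontief inverse L = M⁻¹:
  [  1.1433    0.1703]
  [  0.2068    1.0946]
Total output x = L · d:
  x_0 = 1.1433·95 + 0.1703·72 = 120.8708
  x_1 = 0.2068·95 + 1.0946·72 = 98.4554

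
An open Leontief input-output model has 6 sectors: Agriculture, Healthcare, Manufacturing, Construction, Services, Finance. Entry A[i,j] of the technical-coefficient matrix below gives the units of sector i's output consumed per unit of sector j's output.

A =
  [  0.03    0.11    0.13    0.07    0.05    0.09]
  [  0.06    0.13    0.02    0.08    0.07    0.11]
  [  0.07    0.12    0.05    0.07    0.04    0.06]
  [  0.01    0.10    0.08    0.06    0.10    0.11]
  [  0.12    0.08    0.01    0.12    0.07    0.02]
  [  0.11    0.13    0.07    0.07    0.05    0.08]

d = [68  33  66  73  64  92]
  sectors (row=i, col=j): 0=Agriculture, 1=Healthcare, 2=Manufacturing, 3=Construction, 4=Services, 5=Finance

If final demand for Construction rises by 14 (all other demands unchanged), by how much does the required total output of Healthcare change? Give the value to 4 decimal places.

2.0835

Form M = I − A:
  [  0.97   -0.11   -0.13   -0.07   -0.05   -0.09]
  [ -0.06    0.87   -0.02   -0.08   -0.07   -0.11]
  [ -0.07   -0.12    0.95   -0.07   -0.04   -0.06]
  [ -0.01   -0.10   -0.08    0.94   -0.10   -0.11]
  [ -0.12   -0.08   -0.01   -0.12    0.93   -0.02]
  [ -0.11   -0.13   -0.07   -0.07   -0.05    0.92]
Leontief inverse L = M⁻¹:
  [  1.0899    0.2123    0.1783    0.1381    0.1058    0.1624]
  [  0.1194    1.2305    0.0697    0.1488    0.1279    0.1839]
  [  0.1184    0.2076    1.0942    0.1287    0.0896    0.1251]
  [  0.0719    0.1965    0.1236    1.1280    0.1548    0.1768]
  [  0.1651    0.1660    0.0595    0.1806    1.1232    0.0859]
  [  0.1706    0.2390    0.1271    0.1430    0.1104    1.1600]
Total output x = L · d:
  x_0 = 1.0899·68 + 0.2123·33 + 0.1783·66 + 0.1381·73 + 0.1058·64 + 0.1624·92 = 124.6846
  x_1 = 0.1194·68 + 1.2305·33 + 0.0697·66 + 0.1488·73 + 0.1279·64 + 0.1839·92 = 89.2914
  x_2 = 0.1184·68 + 0.2076·33 + 1.0942·66 + 0.1287·73 + 0.0896·64 + 0.1251·92 = 113.7648
  x_3 = 0.0719·68 + 0.1965·33 + 0.1236·66 + 1.1280·73 + 0.1548·64 + 0.1768·92 = 128.0514
  x_4 = 0.1651·68 + 0.1660·33 + 0.0595·66 + 0.1806·73 + 1.1232·64 + 0.0859·92 = 113.6035
  x_5 = 0.1706·68 + 0.2390·33 + 0.1271·66 + 0.1430·73 + 0.1104·64 + 1.1600·92 = 152.0984
Δx_1 = L[1,3] · Δd_3 = 0.1488 · 14 = 2.0835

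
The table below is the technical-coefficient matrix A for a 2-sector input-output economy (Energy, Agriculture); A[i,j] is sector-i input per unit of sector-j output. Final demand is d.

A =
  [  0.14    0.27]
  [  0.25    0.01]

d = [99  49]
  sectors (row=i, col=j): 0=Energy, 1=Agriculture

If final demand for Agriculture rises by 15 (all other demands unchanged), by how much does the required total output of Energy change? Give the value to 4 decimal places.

Form M = I − A:
  [  0.86   -0.27]
  [ -0.25    0.99]
Leontief inverse L = M⁻¹:
  [  1.2629    0.3444]
  [  0.3189    1.0971]
Total output x = L · d:
  x_0 = 1.2629·99 + 0.3444·49 = 141.9059
  x_1 = 0.3189·99 + 1.0971·49 = 85.3298
Δx_0 = L[0,1] · Δd_1 = 0.3444 · 15 = 5.1665

5.1665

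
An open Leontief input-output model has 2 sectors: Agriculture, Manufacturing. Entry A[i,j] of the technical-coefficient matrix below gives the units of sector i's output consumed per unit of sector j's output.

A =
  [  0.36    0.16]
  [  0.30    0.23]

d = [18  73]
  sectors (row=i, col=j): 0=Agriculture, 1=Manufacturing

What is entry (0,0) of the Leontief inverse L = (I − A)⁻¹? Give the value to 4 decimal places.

Form M = I − A:
  [  0.64   -0.16]
  [ -0.30    0.77]
Leontief inverse L = M⁻¹:
  [  1.7311    0.3597]
  [  0.6745    1.4388]
Total output x = L · d:
  x_0 = 1.7311·18 + 0.3597·73 = 57.4191
  x_1 = 0.6745·18 + 1.4388·73 = 117.1763

L[0,0] = 1.7311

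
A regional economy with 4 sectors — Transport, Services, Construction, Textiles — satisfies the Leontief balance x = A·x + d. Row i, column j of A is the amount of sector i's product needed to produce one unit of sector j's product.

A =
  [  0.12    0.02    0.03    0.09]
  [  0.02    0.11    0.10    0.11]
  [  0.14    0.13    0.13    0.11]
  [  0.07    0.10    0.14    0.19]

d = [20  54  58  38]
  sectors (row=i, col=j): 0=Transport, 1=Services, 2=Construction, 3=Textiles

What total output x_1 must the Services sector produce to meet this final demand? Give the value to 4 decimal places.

81.4961

Form M = I − A:
  [  0.88   -0.02   -0.03   -0.09]
  [ -0.02    0.89   -0.10   -0.11]
  [ -0.14   -0.13    0.87   -0.11]
  [ -0.07   -0.10   -0.14    0.81]
Leontief inverse L = M⁻¹:
  [  1.1602    0.0526    0.0695    0.1455]
  [  0.0683    1.1709    0.1674    0.1893]
  [  0.2154    0.2068    1.2156    0.2171]
  [  0.1459    0.1848    0.2368    1.3080]
Total output x = L · d:
  x_0 = 1.1602·20 + 0.0526·54 + 0.0695·58 + 0.1455·38 = 35.5989
  x_1 = 0.0683·20 + 1.1709·54 + 0.1674·58 + 0.1893·38 = 81.4961
  x_2 = 0.2154·20 + 0.2068·54 + 1.2156·58 + 0.2171·38 = 94.2246
  x_3 = 0.1459·20 + 0.1848·54 + 0.2368·58 + 1.3080·38 = 76.3370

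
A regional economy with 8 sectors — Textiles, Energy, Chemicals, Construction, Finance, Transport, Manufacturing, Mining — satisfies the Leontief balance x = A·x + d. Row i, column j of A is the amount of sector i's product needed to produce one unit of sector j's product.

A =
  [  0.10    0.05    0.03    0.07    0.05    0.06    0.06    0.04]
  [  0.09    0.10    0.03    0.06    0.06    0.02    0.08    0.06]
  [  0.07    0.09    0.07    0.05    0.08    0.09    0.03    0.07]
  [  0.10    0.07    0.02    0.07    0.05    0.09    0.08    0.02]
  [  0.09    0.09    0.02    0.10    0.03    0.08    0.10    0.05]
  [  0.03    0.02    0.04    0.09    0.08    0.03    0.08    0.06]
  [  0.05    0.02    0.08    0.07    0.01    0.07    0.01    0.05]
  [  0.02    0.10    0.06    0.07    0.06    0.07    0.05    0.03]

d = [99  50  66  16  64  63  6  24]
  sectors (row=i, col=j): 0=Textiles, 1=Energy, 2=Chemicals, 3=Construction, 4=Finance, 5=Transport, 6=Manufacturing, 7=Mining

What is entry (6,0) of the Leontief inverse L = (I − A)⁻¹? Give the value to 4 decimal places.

L[6,0] = 0.0975

Form M = I − A:
  [  0.90   -0.05   -0.03   -0.07   -0.05   -0.06   -0.06   -0.04]
  [ -0.09    0.90   -0.03   -0.06   -0.06   -0.02   -0.08   -0.06]
  [ -0.07   -0.09    0.93   -0.05   -0.08   -0.09   -0.03   -0.07]
  [ -0.10   -0.07   -0.02    0.93   -0.05   -0.09   -0.08   -0.02]
  [ -0.09   -0.09   -0.02   -0.10    0.97   -0.08   -0.10   -0.05]
  [ -0.03   -0.02   -0.04   -0.09   -0.08    0.97   -0.08   -0.06]
  [ -0.05   -0.02   -0.08   -0.07   -0.01   -0.07    0.99   -0.05]
  [ -0.02   -0.10   -0.06   -0.07   -0.06   -0.07   -0.05    0.97]
Leontief inverse L = M⁻¹:
  [  1.1630    0.1050    0.0657    0.1337    0.0943    0.1144    0.1146    0.0798]
  [  0.1594    1.1639    0.0697    0.1282    0.1069    0.0785    0.1386    0.1038]
  [  0.1440    0.1620    1.1137    0.1273    0.1371    0.1545    0.0983    0.1206]
  [  0.1676    0.1270    0.0585    1.1392    0.0975    0.1468    0.1392    0.0638]
  [  0.1645    0.1553    0.0641    0.1760    1.0830    0.1439    0.1646    0.0978]
  [  0.0875    0.0738    0.0751    0.1504    0.1198    1.0851    0.1304    0.0967]
  [  0.0975    0.0657    0.1097    0.1194    0.0497    0.1147    1.0527    0.0824]
  [  0.0829    0.1597    0.0967    0.1339    0.1067    0.1237    0.1066    1.0726]
Total output x = L · d:
  x_0 = 1.1630·99 + 0.1050·50 + 0.0657·66 + 0.1337·16 + 0.0943·64 + 0.1144·63 + 0.1146·6 + 0.0798·24 = 142.7024
  x_1 = 0.1594·99 + 1.1639·50 + 0.0697·66 + 0.1282·16 + 0.1069·64 + 0.0785·63 + 0.1386·6 + 0.1038·24 = 95.7377
  x_2 = 0.1440·99 + 0.1620·50 + 1.1137·66 + 0.1273·16 + 0.1371·64 + 0.1545·63 + 0.0983·6 + 0.1206·24 = 119.8862
  x_3 = 0.1676·99 + 0.1270·50 + 0.0585·66 + 1.1392·16 + 0.0975·64 + 0.1468·63 + 0.1392·6 + 0.0638·24 = 62.8850
  x_4 = 0.1645·99 + 0.1553·50 + 0.0641·66 + 0.1760·16 + 1.0830·64 + 0.1439·63 + 0.1646·6 + 0.0978·24 = 112.8021
  x_5 = 0.0875·99 + 0.0738·50 + 0.0751·66 + 0.1504·16 + 0.1198·64 + 1.0851·63 + 0.1304·6 + 0.0967·24 = 98.8465
  x_6 = 0.0975·99 + 0.0657·50 + 0.1097·66 + 0.1194·16 + 0.0497·64 + 0.1147·63 + 1.0527·6 + 0.0824·24 = 40.7839
  x_7 = 0.0829·99 + 0.1597·50 + 0.0967·66 + 0.1339·16 + 0.1067·64 + 0.1237·63 + 0.1066·6 + 1.0726·24 = 65.7211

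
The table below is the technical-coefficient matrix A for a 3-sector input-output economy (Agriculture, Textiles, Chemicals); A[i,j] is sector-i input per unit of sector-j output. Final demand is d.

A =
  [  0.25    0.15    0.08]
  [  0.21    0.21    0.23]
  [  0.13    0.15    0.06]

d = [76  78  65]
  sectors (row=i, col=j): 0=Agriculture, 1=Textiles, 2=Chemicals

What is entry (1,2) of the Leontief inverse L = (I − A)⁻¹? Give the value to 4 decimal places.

L[1,2] = 0.3893

Form M = I − A:
  [  0.75   -0.15   -0.08]
  [ -0.21    0.79   -0.23]
  [ -0.13   -0.15    0.94]
Leontief inverse L = M⁻¹:
  [  1.4563    0.3147    0.2009]
  [  0.4675    1.4285    0.3893]
  [  0.2760    0.2715    1.1537]
Total output x = L · d:
  x_0 = 1.4563·76 + 0.3147·78 + 0.2009·65 = 148.2797
  x_1 = 0.4675·76 + 1.4285·78 + 0.3893·65 = 172.2553
  x_2 = 0.2760·76 + 0.2715·78 + 1.1537·65 = 117.1432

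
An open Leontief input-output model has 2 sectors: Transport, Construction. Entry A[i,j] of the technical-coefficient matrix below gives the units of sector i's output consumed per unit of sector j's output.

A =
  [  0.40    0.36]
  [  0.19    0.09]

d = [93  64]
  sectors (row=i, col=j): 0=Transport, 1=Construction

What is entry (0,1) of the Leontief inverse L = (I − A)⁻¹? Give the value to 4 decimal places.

L[0,1] = 0.7538

Form M = I − A:
  [  0.60   -0.36]
  [ -0.19    0.91]
Leontief inverse L = M⁻¹:
  [  1.9054    0.7538]
  [  0.3978    1.2563]
Total output x = L · d:
  x_0 = 1.9054·93 + 0.7538·64 = 225.4397
  x_1 = 0.3978·93 + 1.2563·64 = 117.3995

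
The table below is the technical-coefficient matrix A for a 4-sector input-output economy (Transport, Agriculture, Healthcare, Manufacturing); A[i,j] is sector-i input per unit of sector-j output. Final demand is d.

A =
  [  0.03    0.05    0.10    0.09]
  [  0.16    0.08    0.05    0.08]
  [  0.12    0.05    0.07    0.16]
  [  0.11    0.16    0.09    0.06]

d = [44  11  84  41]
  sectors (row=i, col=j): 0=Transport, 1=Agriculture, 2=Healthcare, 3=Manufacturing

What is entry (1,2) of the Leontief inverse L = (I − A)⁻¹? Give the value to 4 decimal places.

L[1,2] = 0.0963

Form M = I − A:
  [  0.97   -0.05   -0.10   -0.09]
  [ -0.16    0.92   -0.05   -0.08]
  [ -0.12   -0.05    0.93   -0.16]
  [ -0.11   -0.16   -0.09    0.94]
Leontief inverse L = M⁻¹:
  [  1.0773    0.0890    0.1335    0.1334]
  [  0.2128    1.1268    0.0963    0.1327]
  [  0.1814    0.1086    1.1217    0.2175]
  [  0.1797    0.2126    0.1394    1.1229]
Total output x = L · d:
  x_0 = 1.0773·44 + 0.0890·11 + 0.1335·84 + 0.1334·41 = 65.0670
  x_1 = 0.2128·44 + 1.1268·11 + 0.0963·84 + 0.1327·41 = 35.2888
  x_2 = 0.1814·44 + 0.1086·11 + 1.1217·84 + 0.2175·41 = 112.3130
  x_3 = 0.1797·44 + 0.2126·11 + 0.1394·84 + 1.1229·41 = 67.9912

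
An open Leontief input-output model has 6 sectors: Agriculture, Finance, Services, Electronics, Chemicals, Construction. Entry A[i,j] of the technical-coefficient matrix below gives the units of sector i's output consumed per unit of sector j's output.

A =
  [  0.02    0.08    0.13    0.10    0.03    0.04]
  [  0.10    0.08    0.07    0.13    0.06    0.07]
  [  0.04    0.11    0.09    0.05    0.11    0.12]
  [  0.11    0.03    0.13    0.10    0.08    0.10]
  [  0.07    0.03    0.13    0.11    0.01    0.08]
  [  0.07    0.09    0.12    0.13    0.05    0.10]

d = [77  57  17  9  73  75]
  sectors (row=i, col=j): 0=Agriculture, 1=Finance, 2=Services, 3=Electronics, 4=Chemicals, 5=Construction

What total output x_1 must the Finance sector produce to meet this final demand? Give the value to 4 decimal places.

104.8634

Form M = I − A:
  [  0.98   -0.08   -0.13   -0.10   -0.03   -0.04]
  [ -0.10    0.92   -0.07   -0.13   -0.06   -0.07]
  [ -0.04   -0.11    0.91   -0.05   -0.11   -0.12]
  [ -0.11   -0.03   -0.13    0.90   -0.08   -0.10]
  [ -0.07   -0.03   -0.13   -0.11    0.99   -0.08]
  [ -0.07   -0.09   -0.12   -0.13   -0.05    0.90]
Leontief inverse L = M⁻¹:
  [  1.0780    0.1397    0.2178    0.1792    0.0856    0.1153]
  [  0.1713    1.1511    0.1847    0.2334    0.1223    0.1586]
  [  0.1133    0.1855    1.2046    0.1581    0.1721    0.2129]
  [  0.1819    0.1098    0.2542    1.2080    0.1480    0.1979]
  [  0.1286    0.0952    0.2273    0.1944    1.0688    0.1600]
  [  0.1495    0.1718    0.2454    0.2436    0.1226    1.2018]
Total output x = L · d:
  x_0 = 1.0780·77 + 0.1397·57 + 0.2178·17 + 0.1792·9 + 0.0856·73 + 0.1153·75 = 111.1875
  x_1 = 0.1713·77 + 1.1511·57 + 0.1847·17 + 0.2334·9 + 0.1223·73 + 0.1586·75 = 104.8634
  x_2 = 0.1133·77 + 0.1855·57 + 1.2046·17 + 0.1581·9 + 0.1721·73 + 0.2129·75 = 69.7304
  x_3 = 0.1819·77 + 0.1098·57 + 0.2542·17 + 1.2080·9 + 0.1480·73 + 0.1979·75 = 61.1048
  x_4 = 0.1286·77 + 0.0952·57 + 0.2273·17 + 0.1944·9 + 1.0688·73 + 0.1600·75 = 110.9656
  x_5 = 0.1495·77 + 0.1718·57 + 0.2454·17 + 0.2436·9 + 0.1226·73 + 1.2018·75 = 126.7560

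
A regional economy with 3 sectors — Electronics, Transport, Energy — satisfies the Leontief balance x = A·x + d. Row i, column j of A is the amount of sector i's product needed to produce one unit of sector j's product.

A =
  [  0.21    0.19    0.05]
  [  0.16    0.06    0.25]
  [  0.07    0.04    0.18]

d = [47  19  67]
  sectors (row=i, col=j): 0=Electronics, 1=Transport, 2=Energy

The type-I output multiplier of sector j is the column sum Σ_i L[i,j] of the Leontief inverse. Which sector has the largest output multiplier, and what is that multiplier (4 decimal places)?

Energy (1.7784)

Form M = I − A:
  [  0.79   -0.19   -0.05]
  [ -0.16    0.94   -0.25]
  [ -0.07   -0.04    0.82]
Leontief inverse L = M⁻¹:
  [  1.3367    0.2772    0.1660]
  [  0.2613    1.1320    0.3611]
  [  0.1269    0.0789    1.2513]
Total output x = L · d:
  x_0 = 1.3367·47 + 0.2772·19 + 0.1660·67 = 79.2160
  x_1 = 0.2613·47 + 1.1320·19 + 0.3611·67 = 57.9777
  x_2 = 0.1269·47 + 0.0789·19 + 1.2513·67 = 91.2978
Output multipliers (column sums of L):
  Electronics: 1.7248
  Transport: 1.4881
  Energy: 1.7784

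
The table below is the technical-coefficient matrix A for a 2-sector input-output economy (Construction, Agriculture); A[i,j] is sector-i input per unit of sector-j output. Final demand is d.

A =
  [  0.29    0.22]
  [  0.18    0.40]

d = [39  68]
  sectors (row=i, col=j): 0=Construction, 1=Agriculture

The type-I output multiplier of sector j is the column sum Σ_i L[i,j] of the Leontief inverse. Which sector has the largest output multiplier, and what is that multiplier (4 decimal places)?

Agriculture (2.4068)

Form M = I − A:
  [  0.71   -0.22]
  [ -0.18    0.60]
Leontief inverse L = M⁻¹:
  [  1.5528    0.5694]
  [  0.4658    1.8375]
Total output x = L · d:
  x_0 = 1.5528·39 + 0.5694·68 = 99.2754
  x_1 = 0.4658·39 + 1.8375·68 = 143.1159
Output multipliers (column sums of L):
  Construction: 2.0186
  Agriculture: 2.4068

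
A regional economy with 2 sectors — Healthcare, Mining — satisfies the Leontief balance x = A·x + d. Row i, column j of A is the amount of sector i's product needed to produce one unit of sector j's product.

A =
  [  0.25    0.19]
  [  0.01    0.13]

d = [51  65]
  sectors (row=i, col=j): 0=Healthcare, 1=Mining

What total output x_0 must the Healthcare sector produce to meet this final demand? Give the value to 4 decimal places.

87.1811

Form M = I − A:
  [  0.75   -0.19]
  [ -0.01    0.87]
Leontief inverse L = M⁻¹:
  [  1.3372    0.2920]
  [  0.0154    1.1528]
Total output x = L · d:
  x_0 = 1.3372·51 + 0.2920·65 = 87.1811
  x_1 = 0.0154·51 + 1.1528·65 = 75.7147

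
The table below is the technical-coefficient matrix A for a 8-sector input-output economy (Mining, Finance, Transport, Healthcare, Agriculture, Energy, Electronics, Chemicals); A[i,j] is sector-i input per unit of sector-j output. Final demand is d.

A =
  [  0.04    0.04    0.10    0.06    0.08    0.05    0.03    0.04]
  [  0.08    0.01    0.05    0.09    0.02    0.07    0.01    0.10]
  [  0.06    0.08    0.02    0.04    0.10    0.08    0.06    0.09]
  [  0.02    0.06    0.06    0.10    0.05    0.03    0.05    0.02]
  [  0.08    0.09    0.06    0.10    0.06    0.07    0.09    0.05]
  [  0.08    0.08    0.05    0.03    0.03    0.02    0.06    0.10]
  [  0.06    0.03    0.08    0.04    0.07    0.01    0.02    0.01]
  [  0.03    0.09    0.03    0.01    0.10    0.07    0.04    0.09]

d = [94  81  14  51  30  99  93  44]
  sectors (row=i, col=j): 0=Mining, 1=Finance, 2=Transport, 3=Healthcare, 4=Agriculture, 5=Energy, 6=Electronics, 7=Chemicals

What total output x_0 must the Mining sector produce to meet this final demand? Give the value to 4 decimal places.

Form M = I − A:
  [  0.96   -0.04   -0.10   -0.06   -0.08   -0.05   -0.03   -0.04]
  [ -0.08    0.99   -0.05   -0.09   -0.02   -0.07   -0.01   -0.10]
  [ -0.06   -0.08    0.98   -0.04   -0.10   -0.08   -0.06   -0.09]
  [ -0.02   -0.06   -0.06    0.90   -0.05   -0.03   -0.05   -0.02]
  [ -0.08   -0.09   -0.06   -0.10    0.94   -0.07   -0.09   -0.05]
  [ -0.08   -0.08   -0.05   -0.03   -0.03    0.98   -0.06   -0.10]
  [ -0.06   -0.03   -0.08   -0.04   -0.07   -0.01    0.98   -0.01]
  [ -0.03   -0.09   -0.03   -0.01   -0.10   -0.07   -0.04    0.91]
Leontief inverse L = M⁻¹:
  [  1.0870    0.0926    0.1440    0.1103    0.1338    0.0941    0.0705    0.0931]
  [  0.1199    1.0612    0.0931    0.1337    0.0728    0.1100    0.0466    0.1506]
  [  0.1165    0.1398    1.0752    0.0981    0.1607    0.1302    0.1048    0.1533]
  [  0.0589    0.1018    0.0991    1.1466    0.0935    0.0654    0.0825    0.0620]
  [  0.1403    0.1528    0.1224    0.1669    1.1274    0.1234    0.1377    0.1158]
  [  0.1246    0.1279    0.0958    0.0761    0.0848    1.0640    0.0941    0.1533]
  [  0.0943    0.0674    0.1140    0.0790    0.1103    0.0433    1.0497    0.0469]
  [  0.0813    0.1433    0.0763    0.0604    0.1532    0.1163    0.0798    1.1492]
Total output x = L · d:
  x_0 = 1.0870·94 + 0.0926·81 + 0.1440·14 + 0.1103·51 + 0.1338·30 + 0.0941·99 + 0.0705·93 + 0.0931·44 = 141.3092
  x_1 = 0.1199·94 + 1.0612·81 + 0.0931·14 + 0.1337·51 + 0.0728·30 + 0.1100·99 + 0.0466·93 + 0.1506·44 = 129.3884
  x_2 = 0.1165·94 + 0.1398·81 + 1.0752·14 + 0.0981·51 + 0.1607·30 + 0.1302·99 + 0.1048·93 + 0.1533·44 = 76.5283
  x_3 = 0.0589·94 + 0.1018·81 + 0.0991·14 + 1.1466·51 + 0.0935·30 + 0.0654·99 + 0.0825·93 + 0.0620·44 = 93.3321
  x_4 = 0.1403·94 + 0.1528·81 + 0.1224·14 + 0.1669·51 + 1.1274·30 + 0.1234·99 + 0.1377·93 + 0.1158·44 = 99.7303
  x_5 = 0.1246·94 + 0.1279·81 + 0.0958·14 + 0.0761·51 + 0.0848·30 + 1.0640·99 + 0.0941·93 + 0.1533·44 = 150.6706
  x_6 = 0.0943·94 + 0.0674·81 + 0.1140·14 + 0.0790·51 + 0.1103·30 + 0.0433·99 + 1.0497·93 + 0.0469·44 = 127.2230
  x_7 = 0.0813·94 + 0.1433·81 + 0.0763·14 + 0.0604·51 + 0.1532·30 + 0.1163·99 + 0.0798·93 + 1.1492·44 = 97.4970

141.3092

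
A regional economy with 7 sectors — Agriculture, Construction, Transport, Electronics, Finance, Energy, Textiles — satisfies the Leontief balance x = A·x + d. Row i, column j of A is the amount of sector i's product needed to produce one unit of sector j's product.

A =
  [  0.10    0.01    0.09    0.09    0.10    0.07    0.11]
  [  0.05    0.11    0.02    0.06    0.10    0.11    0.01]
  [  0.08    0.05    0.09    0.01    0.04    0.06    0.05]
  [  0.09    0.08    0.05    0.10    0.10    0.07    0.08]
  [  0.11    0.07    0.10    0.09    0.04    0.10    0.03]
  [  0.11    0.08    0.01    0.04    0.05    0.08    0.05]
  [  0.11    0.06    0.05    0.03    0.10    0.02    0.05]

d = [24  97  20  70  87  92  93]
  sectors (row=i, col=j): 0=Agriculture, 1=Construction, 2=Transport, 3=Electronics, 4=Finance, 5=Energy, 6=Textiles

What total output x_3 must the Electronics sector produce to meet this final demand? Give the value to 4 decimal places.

147.4136

Form M = I − A:
  [  0.90   -0.01   -0.09   -0.09   -0.10   -0.07   -0.11]
  [ -0.05    0.89   -0.02   -0.06   -0.10   -0.11   -0.01]
  [ -0.08   -0.05    0.91   -0.01   -0.04   -0.06   -0.05]
  [ -0.09   -0.08   -0.05    0.90   -0.10   -0.07   -0.08]
  [ -0.11   -0.07   -0.10   -0.09    0.96   -0.10   -0.03]
  [ -0.11   -0.08   -0.01   -0.04   -0.05    0.92   -0.05]
  [ -0.11   -0.06   -0.05   -0.03   -0.10   -0.02    0.95]
Leontief inverse L = M⁻¹:
  [  1.2074    0.0763    0.1612    0.1583    0.1829    0.1473    0.1759]
  [  0.1328    1.1730    0.0689    0.1189    0.1667    0.1832    0.0563]
  [  0.1474    0.0935    1.1348    0.0509    0.0930    0.1124    0.0909]
  [  0.1950    0.1522    0.1170    1.1722    0.1860    0.1532    0.1430]
  [  0.2071    0.1355    0.1619    0.1544    1.1190    0.1779    0.0916]
  [  0.1875    0.1321    0.0572    0.0937    0.1151    1.1425    0.0978]
  [  0.1878    0.1097    0.1047    0.0838    0.1627    0.0822    1.0976]
Total output x = L · d:
  x_0 = 1.2074·24 + 0.0763·97 + 0.1612·20 + 0.1583·70 + 0.1829·87 + 0.1473·92 + 0.1759·93 = 96.5125
  x_1 = 0.1328·24 + 1.1730·97 + 0.0689·20 + 0.1189·70 + 0.1667·87 + 0.1832·92 + 0.0563·93 = 163.2692
  x_2 = 0.1474·24 + 0.0935·97 + 1.1348·20 + 0.0509·70 + 0.0930·87 + 0.1124·92 + 0.0909·93 = 65.7505
  x_3 = 0.1950·24 + 0.1522·97 + 0.1170·20 + 1.1722·70 + 0.1860·87 + 0.1532·92 + 0.1430·93 = 147.4136
  x_4 = 0.2071·24 + 0.1355·97 + 0.1619·20 + 0.1544·70 + 1.1190·87 + 0.1779·92 + 0.0916·93 = 154.3935
  x_5 = 0.1875·24 + 0.1321·97 + 0.0572·20 + 0.0937·70 + 0.1151·87 + 1.1425·92 + 0.0978·93 = 149.2350
  x_6 = 0.1878·24 + 0.1097·97 + 0.1047·20 + 0.0838·70 + 0.1627·87 + 0.0822·92 + 1.0976·93 = 146.8911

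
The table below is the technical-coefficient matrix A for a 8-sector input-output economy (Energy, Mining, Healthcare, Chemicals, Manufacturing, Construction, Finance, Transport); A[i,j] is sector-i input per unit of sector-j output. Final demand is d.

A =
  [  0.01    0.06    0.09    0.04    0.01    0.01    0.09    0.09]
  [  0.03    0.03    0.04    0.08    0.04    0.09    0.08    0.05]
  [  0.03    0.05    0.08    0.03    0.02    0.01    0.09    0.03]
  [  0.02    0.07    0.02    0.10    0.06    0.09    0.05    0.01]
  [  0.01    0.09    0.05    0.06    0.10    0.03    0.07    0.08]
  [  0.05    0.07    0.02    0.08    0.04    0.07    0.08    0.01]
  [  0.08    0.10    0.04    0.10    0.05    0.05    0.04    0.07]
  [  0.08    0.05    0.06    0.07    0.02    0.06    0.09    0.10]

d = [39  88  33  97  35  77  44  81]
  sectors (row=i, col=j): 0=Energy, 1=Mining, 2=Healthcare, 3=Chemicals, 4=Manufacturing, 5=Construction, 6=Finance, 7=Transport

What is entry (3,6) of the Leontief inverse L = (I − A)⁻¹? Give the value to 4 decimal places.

Form M = I − A:
  [  0.99   -0.06   -0.09   -0.04   -0.01   -0.01   -0.09   -0.09]
  [ -0.03    0.97   -0.04   -0.08   -0.04   -0.09   -0.08   -0.05]
  [ -0.03   -0.05    0.92   -0.03   -0.02   -0.01   -0.09   -0.03]
  [ -0.02   -0.07   -0.02    0.90   -0.06   -0.09   -0.05   -0.01]
  [ -0.01   -0.09   -0.05   -0.06    0.90   -0.03   -0.07   -0.08]
  [ -0.05   -0.07   -0.02   -0.08   -0.04    0.93   -0.08   -0.01]
  [ -0.08   -0.10   -0.04   -0.10   -0.05   -0.05    0.96   -0.07]
  [ -0.08   -0.05   -0.06   -0.07   -0.02   -0.06   -0.09    0.90]
Leontief inverse L = M⁻¹:
  [  1.0440    0.1064    0.1266    0.0930    0.0384    0.0492    0.1426    0.1306]
  [  0.0638    1.0843    0.0752    0.1409    0.0755    0.1356    0.1359    0.0895]
  [  0.0563    0.0903    1.1113    0.0740    0.0449    0.0412    0.1335    0.0633]
  [  0.0483    0.1209    0.0508    1.1591    0.0970    0.1364    0.1023    0.0442]
  [  0.0469    0.1492    0.0920    0.1268    1.1427    0.0807    0.1343    0.1304]
  [  0.0796    0.1211    0.0532    0.1385    0.0746    1.1144    0.1325    0.0473]
  [  0.1165    0.1605    0.0854    0.1703    0.0906    0.1045    1.1095    0.1208]
  [  0.1219    0.1126    0.1076    0.1403    0.0576    0.1118    0.1599    1.1535]
Total output x = L · d:
  x_0 = 1.0440·39 + 0.1064·88 + 0.1266·33 + 0.0930·97 + 0.0384·35 + 0.0492·77 + 0.1426·44 + 0.1306·81 = 85.2620
  x_1 = 0.0638·39 + 1.0843·88 + 0.0752·33 + 0.1409·97 + 0.0755·35 + 0.1356·77 + 0.1359·44 + 0.0895·81 = 140.3724
  x_2 = 0.0563·39 + 0.0903·88 + 1.1113·33 + 0.0740·97 + 0.0449·35 + 0.0412·77 + 0.1335·44 + 0.0633·81 = 69.7355
  x_3 = 0.0483·39 + 0.1209·88 + 0.0508·33 + 1.1591·97 + 0.0970·35 + 0.1364·77 + 0.1023·44 + 0.0442·81 = 148.6210
  x_4 = 0.0469·39 + 0.1492·88 + 0.0920·33 + 0.1268·97 + 1.1427·35 + 0.0807·77 + 0.1343·44 + 0.1304·81 = 92.9796
  x_5 = 0.0796·39 + 0.1211·88 + 0.0532·33 + 0.1385·97 + 0.0746·35 + 1.1144·77 + 0.1325·44 + 0.0473·81 = 127.0408
  x_6 = 0.1165·39 + 0.1605·88 + 0.0854·33 + 0.1703·97 + 0.0906·35 + 0.1045·77 + 1.1095·44 + 0.1208·81 = 107.8271
  x_7 = 0.1219·39 + 0.1126·88 + 0.1076·33 + 0.1403·97 + 0.0576·35 + 0.1118·77 + 0.1599·44 + 1.1535·81 = 142.9041

L[3,6] = 0.1023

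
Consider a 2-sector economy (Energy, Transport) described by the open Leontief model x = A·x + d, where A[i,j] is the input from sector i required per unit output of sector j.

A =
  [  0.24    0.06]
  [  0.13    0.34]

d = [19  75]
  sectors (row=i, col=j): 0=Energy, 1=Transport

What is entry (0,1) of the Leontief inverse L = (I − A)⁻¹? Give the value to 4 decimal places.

Form M = I − A:
  [  0.76   -0.06]
  [ -0.13    0.66]
Leontief inverse L = M⁻¹:
  [  1.3366    0.1215]
  [  0.2633    1.5391]
Total output x = L · d:
  x_0 = 1.3366·19 + 0.1215·75 = 34.5079
  x_1 = 0.2633·19 + 1.5391·75 = 120.4334

L[0,1] = 0.1215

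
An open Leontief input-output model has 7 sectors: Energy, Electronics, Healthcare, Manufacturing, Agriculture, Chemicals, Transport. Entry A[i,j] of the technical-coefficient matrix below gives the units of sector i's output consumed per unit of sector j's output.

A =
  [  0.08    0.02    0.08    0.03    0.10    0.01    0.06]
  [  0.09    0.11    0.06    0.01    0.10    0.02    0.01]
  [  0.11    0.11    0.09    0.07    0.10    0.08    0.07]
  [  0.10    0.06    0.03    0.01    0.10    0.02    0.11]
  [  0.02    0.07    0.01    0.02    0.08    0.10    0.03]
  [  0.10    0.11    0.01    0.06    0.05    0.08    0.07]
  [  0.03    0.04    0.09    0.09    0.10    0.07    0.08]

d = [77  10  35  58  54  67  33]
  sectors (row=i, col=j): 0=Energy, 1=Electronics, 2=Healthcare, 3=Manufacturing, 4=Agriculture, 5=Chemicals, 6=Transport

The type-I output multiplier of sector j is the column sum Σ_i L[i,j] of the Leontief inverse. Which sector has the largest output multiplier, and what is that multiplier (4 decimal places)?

Agriculture (2.1309)

Form M = I − A:
  [  0.92   -0.02   -0.08   -0.03   -0.10   -0.01   -0.06]
  [ -0.09    0.89   -0.06   -0.01   -0.10   -0.02   -0.01]
  [ -0.11   -0.11    0.91   -0.07   -0.10   -0.08   -0.07]
  [ -0.10   -0.06   -0.03    0.99   -0.10   -0.02   -0.11]
  [ -0.02   -0.07   -0.01   -0.02    0.92   -0.10   -0.03]
  [ -0.10   -0.11   -0.01   -0.06   -0.05    0.92   -0.07]
  [ -0.03   -0.04   -0.09   -0.09   -0.10   -0.07    0.92]
Leontief inverse L = M⁻¹:
  [  1.1262    0.0672    0.1175    0.0585    0.1624    0.0504    0.0992]
  [  0.1401    1.1628    0.0967    0.0335    0.1635    0.0570    0.0428]
  [  0.1927    0.1932    1.1492    0.1137    0.2013    0.1407    0.1330]
  [  0.1481    0.1103    0.0721    1.0418    0.1690    0.0628    0.1512]
  [  0.0611    0.1165    0.0342    0.0418    1.1283    0.1343    0.0599]
  [  0.1615    0.1702    0.0537    0.0915    0.1255    1.1216    0.1168]
  [  0.0951    0.1081    0.1353    0.1279    0.1808    0.1240    1.1353]
Total output x = L · d:
  x_0 = 1.1262·77 + 0.0672·10 + 0.1175·35 + 0.0585·58 + 0.1624·54 + 0.0504·67 + 0.0992·33 = 110.3125
  x_1 = 0.1401·77 + 1.1628·10 + 0.0967·35 + 0.0335·58 + 0.1635·54 + 0.0570·67 + 0.0428·33 = 41.8033
  x_2 = 0.1927·77 + 0.1932·10 + 1.1492·35 + 0.1137·58 + 0.2013·54 + 0.1407·67 + 0.1330·33 = 88.2761
  x_3 = 0.1481·77 + 0.1103·10 + 0.0721·35 + 1.0418·58 + 0.1690·54 + 0.0628·67 + 0.1512·33 = 93.7770
  x_4 = 0.0611·77 + 0.1165·10 + 0.0342·35 + 0.0418·58 + 1.1283·54 + 0.1343·67 + 0.0599·33 = 81.3955
  x_5 = 0.1615·77 + 0.1702·10 + 0.0537·35 + 0.0915·58 + 0.1255·54 + 1.1216·67 + 0.1168·33 = 107.1034
  x_6 = 0.0951·77 + 0.1081·10 + 0.1353·35 + 0.1279·58 + 0.1808·54 + 0.1240·67 + 1.1353·33 = 76.0903
Output multipliers (column sums of L):
  Energy: 1.9247
  Electronics: 1.9283
  Healthcare: 1.6589
  Manufacturing: 1.5087
  Agriculture: 2.1309
  Chemicals: 1.6907
  Transport: 1.7382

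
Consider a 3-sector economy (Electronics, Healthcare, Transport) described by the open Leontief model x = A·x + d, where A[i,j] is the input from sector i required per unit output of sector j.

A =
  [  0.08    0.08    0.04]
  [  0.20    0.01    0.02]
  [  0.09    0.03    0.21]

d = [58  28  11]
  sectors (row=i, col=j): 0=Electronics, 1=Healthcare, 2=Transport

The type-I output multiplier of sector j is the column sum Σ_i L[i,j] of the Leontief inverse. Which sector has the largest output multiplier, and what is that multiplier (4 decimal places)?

Form M = I − A:
  [  0.92   -0.08   -0.04]
  [ -0.20    0.99   -0.02]
  [ -0.09   -0.03    0.79]
Leontief inverse L = M⁻¹:
  [  1.1126    0.0917    0.0587]
  [  0.2275    1.0296    0.0376]
  [  0.1354    0.0495    1.2739]
Total output x = L · d:
  x_0 = 1.1126·58 + 0.0917·28 + 0.0587·11 = 67.7448
  x_1 = 0.2275·58 + 1.0296·28 + 0.0376·11 = 42.4384
  x_2 = 0.1354·58 + 0.0495·28 + 1.2739·11 = 23.2534
Output multipliers (column sums of L):
  Electronics: 1.4755
  Healthcare: 1.1709
  Transport: 1.3702

Electronics (1.4755)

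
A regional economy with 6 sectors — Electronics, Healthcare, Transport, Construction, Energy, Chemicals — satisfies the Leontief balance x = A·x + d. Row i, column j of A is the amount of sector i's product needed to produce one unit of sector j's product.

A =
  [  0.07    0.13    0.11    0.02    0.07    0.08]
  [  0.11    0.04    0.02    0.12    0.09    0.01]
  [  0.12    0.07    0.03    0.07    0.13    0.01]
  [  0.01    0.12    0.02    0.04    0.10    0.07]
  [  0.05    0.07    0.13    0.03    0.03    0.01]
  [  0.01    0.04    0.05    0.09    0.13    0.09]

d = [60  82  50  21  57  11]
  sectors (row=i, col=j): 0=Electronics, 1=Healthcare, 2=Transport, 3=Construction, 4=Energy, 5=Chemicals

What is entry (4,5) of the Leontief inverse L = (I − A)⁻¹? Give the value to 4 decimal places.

Form M = I − A:
  [  0.93   -0.13   -0.11   -0.02   -0.07   -0.08]
  [ -0.11    0.96   -0.02   -0.12   -0.09   -0.01]
  [ -0.12   -0.07    0.97   -0.07   -0.13   -0.01]
  [ -0.01   -0.12   -0.02    0.96   -0.10   -0.07]
  [ -0.05   -0.07   -0.13   -0.03    0.97   -0.01]
  [ -0.01   -0.04   -0.05   -0.09   -0.13    0.91]
Leontief inverse L = M⁻¹:
  [  1.1276    0.1883    0.1580    0.0733    0.1423    0.1101]
  [  0.1477    1.0974    0.0636    0.1530    0.1420    0.0391]
  [  0.1665    0.1300    1.0815    0.1080    0.1853    0.0383]
  [  0.0467    0.1600    0.0556    1.0799    0.1492    0.0912]
  [  0.0930    0.1122    0.1603    0.0640    1.0799    0.0280]
  [  0.0459    0.0893    0.0924    0.1294    0.1870    1.1169]
Total output x = L · d:
  x_0 = 1.1276·60 + 0.1883·82 + 0.1580·50 + 0.0733·21 + 0.1423·57 + 0.1101·11 = 101.8641
  x_1 = 0.1477·60 + 1.0974·82 + 0.0636·50 + 0.1530·21 + 0.1420·57 + 0.0391·11 = 113.7661
  x_2 = 0.1665·60 + 0.1300·82 + 1.0815·50 + 0.1080·21 + 0.1853·57 + 0.0383·11 = 87.9730
  x_3 = 0.0467·60 + 0.1600·82 + 0.0556·50 + 1.0799·21 + 0.1492·57 + 0.0912·11 = 50.8913
  x_4 = 0.0930·60 + 0.1122·82 + 0.1603·50 + 0.0640·21 + 1.0799·57 + 0.0280·11 = 86.0038
  x_5 = 0.0459·60 + 0.0893·82 + 0.0924·50 + 0.1294·21 + 0.1870·57 + 1.1169·11 = 40.3611

L[4,5] = 0.0280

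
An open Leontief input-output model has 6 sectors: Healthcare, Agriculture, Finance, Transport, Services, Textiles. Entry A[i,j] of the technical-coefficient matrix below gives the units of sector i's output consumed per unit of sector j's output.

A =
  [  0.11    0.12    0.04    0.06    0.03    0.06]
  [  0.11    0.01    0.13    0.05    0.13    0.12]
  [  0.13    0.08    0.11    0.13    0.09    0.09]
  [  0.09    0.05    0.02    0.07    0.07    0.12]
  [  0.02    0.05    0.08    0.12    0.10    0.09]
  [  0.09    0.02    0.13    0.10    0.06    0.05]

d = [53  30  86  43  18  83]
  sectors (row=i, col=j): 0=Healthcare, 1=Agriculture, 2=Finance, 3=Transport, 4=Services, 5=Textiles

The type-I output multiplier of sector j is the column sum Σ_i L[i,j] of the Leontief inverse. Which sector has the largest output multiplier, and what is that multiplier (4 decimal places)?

Healthcare (2.0698)

Form M = I − A:
  [  0.89   -0.12   -0.04   -0.06   -0.03   -0.06]
  [ -0.11    0.99   -0.13   -0.05   -0.13   -0.12]
  [ -0.13   -0.08    0.89   -0.13   -0.09   -0.09]
  [ -0.09   -0.05   -0.02    0.93   -0.07   -0.12]
  [ -0.02   -0.05   -0.08   -0.12    0.90   -0.09]
  [ -0.09   -0.02   -0.13   -0.10   -0.06    0.95]
Leontief inverse L = M⁻¹:
  [  1.1881    0.1665    0.1081    0.1268    0.0931    0.1312]
  [  0.2060    1.0752    0.2190    0.1512    0.2097    0.2085]
  [  0.2430    0.1522    1.2071    0.2372    0.1823    0.1962]
  [  0.1610    0.0942    0.0854    1.1393    0.1285    0.1862]
  [  0.0983    0.0970    0.1531    0.2022    1.1707    0.1694]
  [  0.1733    0.0753    0.1987    0.1804    0.1257    1.1266]
Total output x = L · d:
  x_0 = 1.1881·53 + 0.1665·30 + 0.1081·86 + 0.1268·43 + 0.0931·18 + 0.1312·83 = 95.2775
  x_1 = 0.2060·53 + 1.0752·30 + 0.2190·86 + 0.1512·43 + 0.2097·18 + 0.2085·83 = 89.5947
  x_2 = 0.2430·53 + 0.1522·30 + 1.2071·86 + 0.2372·43 + 0.1823·18 + 0.1962·83 = 151.0220
  x_3 = 0.1610·53 + 0.0942·30 + 0.0854·86 + 1.1393·43 + 0.1285·18 + 0.1862·83 = 85.4626
  x_4 = 0.0983·53 + 0.0970·30 + 0.1531·86 + 0.2022·43 + 1.1707·18 + 0.1694·83 = 65.1196
  x_5 = 0.1733·53 + 0.0753·30 + 0.1987·86 + 0.1804·43 + 0.1257·18 + 1.1266·83 = 132.0560
Output multipliers (column sums of L):
  Healthcare: 2.0698
  Agriculture: 1.6604
  Finance: 1.9714
  Transport: 2.0371
  Services: 1.9101
  Textiles: 2.0181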